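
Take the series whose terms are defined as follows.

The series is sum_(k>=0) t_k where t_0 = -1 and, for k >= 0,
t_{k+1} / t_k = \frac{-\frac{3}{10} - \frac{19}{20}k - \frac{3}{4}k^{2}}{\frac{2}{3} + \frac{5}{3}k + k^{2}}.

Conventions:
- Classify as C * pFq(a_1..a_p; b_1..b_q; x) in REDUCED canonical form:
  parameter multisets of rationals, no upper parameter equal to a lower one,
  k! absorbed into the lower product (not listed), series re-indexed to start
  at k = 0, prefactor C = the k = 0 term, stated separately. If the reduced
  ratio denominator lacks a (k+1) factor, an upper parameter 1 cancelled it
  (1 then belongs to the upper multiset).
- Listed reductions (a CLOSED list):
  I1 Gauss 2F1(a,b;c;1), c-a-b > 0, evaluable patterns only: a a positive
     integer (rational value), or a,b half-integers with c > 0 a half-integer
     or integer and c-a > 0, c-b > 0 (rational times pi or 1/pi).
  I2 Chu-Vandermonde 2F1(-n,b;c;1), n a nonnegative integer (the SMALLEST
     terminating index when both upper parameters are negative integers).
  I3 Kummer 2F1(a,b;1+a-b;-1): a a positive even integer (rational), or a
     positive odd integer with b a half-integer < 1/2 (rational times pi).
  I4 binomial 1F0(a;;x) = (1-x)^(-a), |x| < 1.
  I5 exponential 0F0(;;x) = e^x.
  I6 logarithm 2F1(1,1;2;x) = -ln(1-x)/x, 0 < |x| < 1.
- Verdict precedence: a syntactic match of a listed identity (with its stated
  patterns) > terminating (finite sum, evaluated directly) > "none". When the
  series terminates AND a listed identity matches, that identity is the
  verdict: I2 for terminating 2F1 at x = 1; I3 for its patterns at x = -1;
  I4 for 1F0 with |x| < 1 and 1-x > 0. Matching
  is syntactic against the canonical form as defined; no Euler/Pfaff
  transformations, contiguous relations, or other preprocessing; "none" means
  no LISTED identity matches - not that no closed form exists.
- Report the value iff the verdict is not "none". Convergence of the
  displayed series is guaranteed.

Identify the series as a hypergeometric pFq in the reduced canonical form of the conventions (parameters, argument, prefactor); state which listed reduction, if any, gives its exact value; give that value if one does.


At argument -\frac{3}{4}: a 1F0 with upper {\frac{3}{5}}, lower {-}, scaled by C = -1. Verdict: the I4 binomial reduction fires (the 1F0 binomial series: exponent -3/5, x = -\frac{3}{4}). Sum: \left(-1\right) \cdot \left(\frac{7}{4}\right)^{-\frac{3}{5}}.

Key step: x = -\frac{3}{4} and roots of the ratio polynomials (prefactor -1) are the negated parameters.
Ratio: r(k) = -\frac{3}{4} * (k+\frac{3}{5}) / [(k+1)] - rational in k. x = -\frac{3}{4}; t_0 = -1; negate the roots.


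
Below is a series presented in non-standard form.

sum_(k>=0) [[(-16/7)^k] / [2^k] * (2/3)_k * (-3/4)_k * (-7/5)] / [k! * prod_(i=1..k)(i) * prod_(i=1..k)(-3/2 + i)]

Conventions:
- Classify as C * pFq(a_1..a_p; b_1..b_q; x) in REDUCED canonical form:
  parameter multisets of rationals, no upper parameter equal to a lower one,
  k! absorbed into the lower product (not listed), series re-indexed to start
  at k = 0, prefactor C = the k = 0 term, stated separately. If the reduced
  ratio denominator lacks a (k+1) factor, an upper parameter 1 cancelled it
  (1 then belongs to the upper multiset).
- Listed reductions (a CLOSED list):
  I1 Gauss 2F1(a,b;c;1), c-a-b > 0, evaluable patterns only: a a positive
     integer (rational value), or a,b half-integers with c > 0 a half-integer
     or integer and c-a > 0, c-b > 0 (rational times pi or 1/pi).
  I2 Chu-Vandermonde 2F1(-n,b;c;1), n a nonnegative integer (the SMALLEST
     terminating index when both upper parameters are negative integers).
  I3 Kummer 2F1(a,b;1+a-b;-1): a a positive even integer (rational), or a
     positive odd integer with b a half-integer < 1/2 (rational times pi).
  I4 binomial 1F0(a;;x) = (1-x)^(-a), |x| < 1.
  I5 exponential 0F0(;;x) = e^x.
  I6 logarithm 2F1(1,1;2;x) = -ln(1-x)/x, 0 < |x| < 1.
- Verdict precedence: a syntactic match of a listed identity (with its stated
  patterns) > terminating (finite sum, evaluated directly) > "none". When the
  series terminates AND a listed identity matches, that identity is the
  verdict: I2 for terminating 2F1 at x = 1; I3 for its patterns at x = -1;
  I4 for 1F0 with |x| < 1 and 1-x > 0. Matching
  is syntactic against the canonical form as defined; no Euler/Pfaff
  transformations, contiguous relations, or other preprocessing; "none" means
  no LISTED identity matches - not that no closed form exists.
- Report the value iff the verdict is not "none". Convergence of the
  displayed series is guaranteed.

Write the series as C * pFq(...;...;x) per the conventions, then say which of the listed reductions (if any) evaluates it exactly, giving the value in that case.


This is -7/5 * 2F2(-3/4, 2/3; -1/2, 1; -8/7) in reduced canonical form. Verdict: none. A 2F2 with upper {-3/4, 2/3} fits none of I1-I6 at x = -8/7; the sum runs forever.

Key observation: t_0 = -7/5 here, and the lower running product (C = -7/5) is a rising factorial.
Consecutive-term ratio: r(k) = (-8/7) * (k-3/4) (k+2/3) / [(k-1/2) (k+1) (k+1)] - rational in k. x = (-8/7); t_0 = -7/5; negate the roots.


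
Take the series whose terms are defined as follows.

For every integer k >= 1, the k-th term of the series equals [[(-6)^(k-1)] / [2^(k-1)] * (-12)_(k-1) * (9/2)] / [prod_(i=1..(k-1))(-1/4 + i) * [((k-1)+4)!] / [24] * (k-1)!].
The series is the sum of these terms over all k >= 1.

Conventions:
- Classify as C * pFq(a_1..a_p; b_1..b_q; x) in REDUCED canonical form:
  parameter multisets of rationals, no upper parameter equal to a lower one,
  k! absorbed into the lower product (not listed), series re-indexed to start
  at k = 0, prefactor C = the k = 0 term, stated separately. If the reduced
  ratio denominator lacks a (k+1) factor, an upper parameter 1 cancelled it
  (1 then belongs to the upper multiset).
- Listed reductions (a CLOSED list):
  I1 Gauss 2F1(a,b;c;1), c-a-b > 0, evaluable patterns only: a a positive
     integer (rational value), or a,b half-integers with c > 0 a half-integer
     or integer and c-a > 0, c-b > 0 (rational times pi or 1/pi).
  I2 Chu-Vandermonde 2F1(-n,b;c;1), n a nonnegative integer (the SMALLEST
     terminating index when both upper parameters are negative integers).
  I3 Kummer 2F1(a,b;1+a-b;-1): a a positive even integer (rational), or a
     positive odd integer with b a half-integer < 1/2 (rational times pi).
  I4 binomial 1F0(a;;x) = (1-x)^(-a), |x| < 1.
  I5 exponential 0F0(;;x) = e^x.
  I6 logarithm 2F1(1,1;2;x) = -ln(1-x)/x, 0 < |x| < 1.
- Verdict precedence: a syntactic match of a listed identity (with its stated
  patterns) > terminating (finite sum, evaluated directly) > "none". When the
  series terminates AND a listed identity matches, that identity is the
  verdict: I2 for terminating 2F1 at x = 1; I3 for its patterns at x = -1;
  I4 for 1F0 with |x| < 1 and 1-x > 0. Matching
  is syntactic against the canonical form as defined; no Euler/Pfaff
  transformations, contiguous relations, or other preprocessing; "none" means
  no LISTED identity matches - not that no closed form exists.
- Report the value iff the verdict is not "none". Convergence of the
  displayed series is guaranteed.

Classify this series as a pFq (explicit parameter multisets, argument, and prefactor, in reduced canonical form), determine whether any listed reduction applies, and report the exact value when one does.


The series (x = -3) is 1F2: upper {-12}, lower {3/4, 5}, prefactor 9/2. Verdict: terminating - no listed pattern fits, but -12 in the upper list cuts the series at k = 12; direct evaluation. Sum: 1341985206165231441771/8401439351699143750.

Structural cue: with t_0 = 9/2, the denominator's factorial ratio (C = 9/2) is a lower Pochhammer.
Ratio: r(k) = (-3) * (k-12) / [(k+3/4) (k+5) (k+1)] - rational in k. x = (-3); t_0 = 9/2; negate the roots.


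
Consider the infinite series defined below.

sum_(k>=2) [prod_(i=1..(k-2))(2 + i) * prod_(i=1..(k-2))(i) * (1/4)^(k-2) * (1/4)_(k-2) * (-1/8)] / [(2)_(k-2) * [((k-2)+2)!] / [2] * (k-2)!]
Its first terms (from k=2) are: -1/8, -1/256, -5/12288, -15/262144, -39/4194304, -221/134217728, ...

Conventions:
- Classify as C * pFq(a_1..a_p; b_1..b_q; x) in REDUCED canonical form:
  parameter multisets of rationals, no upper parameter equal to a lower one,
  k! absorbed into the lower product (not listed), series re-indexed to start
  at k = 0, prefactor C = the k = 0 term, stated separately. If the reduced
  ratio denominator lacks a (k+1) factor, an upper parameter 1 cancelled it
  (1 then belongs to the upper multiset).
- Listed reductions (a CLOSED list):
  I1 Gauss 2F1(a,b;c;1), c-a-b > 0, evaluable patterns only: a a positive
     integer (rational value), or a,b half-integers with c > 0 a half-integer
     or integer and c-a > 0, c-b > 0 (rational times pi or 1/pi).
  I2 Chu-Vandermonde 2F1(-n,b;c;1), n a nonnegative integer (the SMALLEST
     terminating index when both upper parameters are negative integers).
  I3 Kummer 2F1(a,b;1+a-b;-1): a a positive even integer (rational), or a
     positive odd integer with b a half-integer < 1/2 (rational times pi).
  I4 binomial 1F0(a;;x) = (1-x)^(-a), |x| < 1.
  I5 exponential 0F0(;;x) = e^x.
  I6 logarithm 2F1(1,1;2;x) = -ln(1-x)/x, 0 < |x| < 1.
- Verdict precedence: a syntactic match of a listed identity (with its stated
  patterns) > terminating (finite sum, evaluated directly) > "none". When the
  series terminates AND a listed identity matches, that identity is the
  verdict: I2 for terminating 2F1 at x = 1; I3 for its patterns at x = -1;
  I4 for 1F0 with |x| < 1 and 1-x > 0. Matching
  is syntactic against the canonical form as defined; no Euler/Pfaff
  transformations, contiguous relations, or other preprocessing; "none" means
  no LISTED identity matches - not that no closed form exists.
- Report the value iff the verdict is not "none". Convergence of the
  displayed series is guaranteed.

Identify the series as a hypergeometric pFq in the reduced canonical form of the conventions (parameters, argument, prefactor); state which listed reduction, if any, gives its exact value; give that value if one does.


x = 1/4 here; the reduced form reads 2F1, upper {1/4, 1}, lower {2}, C = -1/8. Verdict: none - at argument 1/4 the multisets {1/4, 1} ; {2} match no listed identity.

The tell: t_0 being -1/8, the running product (C = -1/8) telescopes to a rising factorial.
Adjacent-term ratio: r(k) = (1/4) * (k+1/4) (k+1) / [(k+2) (k+1)] ; factor over Q: parameters, x = (1/4), and C = -1/8.


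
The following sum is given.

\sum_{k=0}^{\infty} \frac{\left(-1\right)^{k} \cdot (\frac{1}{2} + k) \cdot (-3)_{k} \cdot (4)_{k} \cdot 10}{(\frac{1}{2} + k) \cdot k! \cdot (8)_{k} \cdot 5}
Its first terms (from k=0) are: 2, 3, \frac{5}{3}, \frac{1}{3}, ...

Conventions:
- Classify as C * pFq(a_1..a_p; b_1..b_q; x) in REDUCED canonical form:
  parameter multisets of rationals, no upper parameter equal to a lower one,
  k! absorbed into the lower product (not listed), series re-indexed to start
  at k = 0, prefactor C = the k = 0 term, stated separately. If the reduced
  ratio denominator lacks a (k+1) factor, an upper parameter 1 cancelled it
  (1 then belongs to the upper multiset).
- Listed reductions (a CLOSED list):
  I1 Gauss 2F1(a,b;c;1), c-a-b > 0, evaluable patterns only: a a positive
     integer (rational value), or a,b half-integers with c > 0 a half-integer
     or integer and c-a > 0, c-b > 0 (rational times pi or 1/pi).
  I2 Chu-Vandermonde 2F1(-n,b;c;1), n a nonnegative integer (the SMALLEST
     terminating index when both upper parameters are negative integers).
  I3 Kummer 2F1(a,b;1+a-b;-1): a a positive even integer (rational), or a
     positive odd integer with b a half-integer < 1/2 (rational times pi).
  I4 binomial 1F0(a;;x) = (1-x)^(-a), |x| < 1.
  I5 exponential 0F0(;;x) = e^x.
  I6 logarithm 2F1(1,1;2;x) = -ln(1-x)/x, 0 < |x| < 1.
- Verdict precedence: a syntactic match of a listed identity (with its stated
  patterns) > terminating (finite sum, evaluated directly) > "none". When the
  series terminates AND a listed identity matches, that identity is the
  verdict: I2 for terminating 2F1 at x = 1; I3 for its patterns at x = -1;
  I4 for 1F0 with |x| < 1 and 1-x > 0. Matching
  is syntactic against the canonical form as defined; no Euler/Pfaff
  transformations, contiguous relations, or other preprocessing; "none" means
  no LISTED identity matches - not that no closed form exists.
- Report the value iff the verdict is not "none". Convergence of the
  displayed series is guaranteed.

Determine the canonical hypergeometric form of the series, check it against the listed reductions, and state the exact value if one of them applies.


First insight: with t_0 = 2, striking the common factor k + 1/2 reduces the term (C = 2).
Step ratio: r(k) = -1 * (k-3) (k+4) / [(k+8) (k+1)] - rational in k. x = -1; t_0 = 2; negate the roots.

The series (x = -1) is 2F1: upper {-3, 4}, lower {8}, prefactor 2. Verdict: this is Kummer (I3) (x = -1; c = 8 equals 1+a-b for upper {-3, 4}: listed pattern). Its exact value is 7.


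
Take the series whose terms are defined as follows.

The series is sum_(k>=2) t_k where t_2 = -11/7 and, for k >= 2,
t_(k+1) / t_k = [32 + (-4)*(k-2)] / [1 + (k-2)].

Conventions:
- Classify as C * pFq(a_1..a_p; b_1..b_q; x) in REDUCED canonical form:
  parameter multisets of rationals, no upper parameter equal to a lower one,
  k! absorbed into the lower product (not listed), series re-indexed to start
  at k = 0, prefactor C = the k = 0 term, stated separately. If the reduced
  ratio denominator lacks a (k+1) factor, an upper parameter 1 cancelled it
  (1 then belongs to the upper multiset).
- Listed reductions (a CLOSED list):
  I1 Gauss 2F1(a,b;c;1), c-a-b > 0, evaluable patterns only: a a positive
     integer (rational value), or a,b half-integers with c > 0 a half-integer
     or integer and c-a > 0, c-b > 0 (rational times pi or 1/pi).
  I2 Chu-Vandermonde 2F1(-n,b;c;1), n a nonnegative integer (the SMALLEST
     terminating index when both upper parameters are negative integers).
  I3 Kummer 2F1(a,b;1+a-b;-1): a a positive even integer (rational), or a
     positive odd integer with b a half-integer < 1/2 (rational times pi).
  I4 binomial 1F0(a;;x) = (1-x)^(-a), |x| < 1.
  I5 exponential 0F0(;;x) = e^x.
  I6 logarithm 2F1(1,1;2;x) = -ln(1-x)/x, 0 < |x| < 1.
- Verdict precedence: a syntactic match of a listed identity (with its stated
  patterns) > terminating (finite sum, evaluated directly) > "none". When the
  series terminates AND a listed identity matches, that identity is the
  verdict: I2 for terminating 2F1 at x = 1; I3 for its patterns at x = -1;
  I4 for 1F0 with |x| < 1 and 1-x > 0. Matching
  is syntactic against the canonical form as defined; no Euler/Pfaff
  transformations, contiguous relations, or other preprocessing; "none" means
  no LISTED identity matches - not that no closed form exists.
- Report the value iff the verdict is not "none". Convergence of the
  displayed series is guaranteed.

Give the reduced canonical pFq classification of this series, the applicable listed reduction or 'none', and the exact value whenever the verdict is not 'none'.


The tell: from the first term -11/7: the expanded ratio factors over Q; prefactor -11/7, roots give parameters.
Adjacent-term ratio: r(k) = (-4) * (k-8) / [(k+1)] - rational in k, leading ratio (-4); with t_0 = -11/7, classification follows.

The series (x = -4) is 1F0: upper {-8}, lower {-}, prefactor -11/7. Verdict: terminating. (-8)_k vanishes past k = 8, leaving a 9-term sum, computed directly. Hence: -4296875/7.


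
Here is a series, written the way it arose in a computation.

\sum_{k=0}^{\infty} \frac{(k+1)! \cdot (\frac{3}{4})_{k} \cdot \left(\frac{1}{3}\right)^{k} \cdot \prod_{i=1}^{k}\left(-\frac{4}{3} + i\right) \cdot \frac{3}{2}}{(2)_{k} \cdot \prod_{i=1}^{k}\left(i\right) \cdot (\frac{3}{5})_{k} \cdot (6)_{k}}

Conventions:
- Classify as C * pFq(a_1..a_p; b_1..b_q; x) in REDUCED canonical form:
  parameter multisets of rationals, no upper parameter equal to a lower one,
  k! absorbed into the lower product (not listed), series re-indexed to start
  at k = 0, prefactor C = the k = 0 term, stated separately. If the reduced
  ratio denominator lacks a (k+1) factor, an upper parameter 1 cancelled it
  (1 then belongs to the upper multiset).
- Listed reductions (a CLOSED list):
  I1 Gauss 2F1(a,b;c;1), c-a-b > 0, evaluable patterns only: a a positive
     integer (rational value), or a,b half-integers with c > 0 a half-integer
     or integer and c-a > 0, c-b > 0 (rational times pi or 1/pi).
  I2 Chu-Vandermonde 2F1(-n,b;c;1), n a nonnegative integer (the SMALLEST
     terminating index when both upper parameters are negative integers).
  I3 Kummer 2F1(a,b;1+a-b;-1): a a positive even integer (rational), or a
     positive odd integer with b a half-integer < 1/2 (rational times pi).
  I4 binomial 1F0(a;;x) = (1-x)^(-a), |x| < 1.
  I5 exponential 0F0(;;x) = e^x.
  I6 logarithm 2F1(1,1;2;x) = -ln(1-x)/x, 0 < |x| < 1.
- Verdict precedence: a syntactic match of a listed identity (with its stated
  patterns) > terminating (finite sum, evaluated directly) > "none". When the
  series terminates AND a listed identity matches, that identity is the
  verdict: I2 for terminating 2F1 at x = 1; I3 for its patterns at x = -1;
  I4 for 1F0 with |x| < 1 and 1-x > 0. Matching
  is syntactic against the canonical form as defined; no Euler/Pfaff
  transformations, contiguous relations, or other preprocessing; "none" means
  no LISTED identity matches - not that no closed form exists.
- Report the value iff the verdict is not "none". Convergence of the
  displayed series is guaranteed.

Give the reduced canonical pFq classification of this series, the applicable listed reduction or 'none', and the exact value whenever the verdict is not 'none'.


Classification (C = \frac{3}{2}): 2F2 with upper {-\frac{1}{3}, \frac{3}{4}}, lower {\frac{3}{5}, 6}, argument x = \frac{1}{3}. Verdict: none here - no I1-I6 shape fits x = \frac{1}{3} with lower {\frac{3}{5}, 6}.

First insight: from the first term \frac{3}{2}: the running product (prefactor 3/2) telescopes to a rising factorial.
Adjacent-term ratio: r(k) = \frac{1}{3} * (k-\frac{1}{3}) (k+\frac{3}{4}) / [(k+\frac{3}{5}) (k+6) (k+1)] ; factor over Q: parameters, x = \frac{1}{3}, and C = \frac{3}{2}.


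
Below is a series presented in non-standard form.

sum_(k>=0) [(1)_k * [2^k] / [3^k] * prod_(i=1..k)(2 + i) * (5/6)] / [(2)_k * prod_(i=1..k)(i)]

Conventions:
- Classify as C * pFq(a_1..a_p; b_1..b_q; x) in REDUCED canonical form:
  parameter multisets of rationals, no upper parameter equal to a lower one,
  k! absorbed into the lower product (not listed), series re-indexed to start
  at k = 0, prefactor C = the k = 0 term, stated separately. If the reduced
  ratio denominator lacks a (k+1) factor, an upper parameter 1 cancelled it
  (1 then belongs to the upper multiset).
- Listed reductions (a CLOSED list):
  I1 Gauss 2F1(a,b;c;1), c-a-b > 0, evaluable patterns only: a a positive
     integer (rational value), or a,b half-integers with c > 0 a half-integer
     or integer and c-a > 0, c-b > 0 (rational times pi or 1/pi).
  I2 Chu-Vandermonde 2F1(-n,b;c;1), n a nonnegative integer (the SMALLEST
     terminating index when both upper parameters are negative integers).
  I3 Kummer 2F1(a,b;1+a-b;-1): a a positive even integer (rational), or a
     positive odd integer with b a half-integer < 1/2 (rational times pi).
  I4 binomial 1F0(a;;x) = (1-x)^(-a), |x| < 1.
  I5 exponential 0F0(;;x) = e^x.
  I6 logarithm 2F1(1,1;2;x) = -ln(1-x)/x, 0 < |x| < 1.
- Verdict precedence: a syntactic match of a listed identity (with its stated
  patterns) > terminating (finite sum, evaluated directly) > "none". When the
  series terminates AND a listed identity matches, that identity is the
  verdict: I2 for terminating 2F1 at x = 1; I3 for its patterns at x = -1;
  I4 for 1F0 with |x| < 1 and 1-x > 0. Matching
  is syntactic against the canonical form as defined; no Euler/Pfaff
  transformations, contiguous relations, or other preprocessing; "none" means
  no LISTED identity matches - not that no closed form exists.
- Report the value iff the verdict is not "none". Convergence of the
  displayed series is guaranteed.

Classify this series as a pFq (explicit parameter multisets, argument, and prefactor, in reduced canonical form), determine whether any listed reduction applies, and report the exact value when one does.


Reduced: x = 2/3, 2F1, upper = {1, 3}, lower = {2}, C = 5/6. Verdict: none here - no I1-I6 shape fits x = 2/3 with lower {2}.

Key step: from the first term 5/6: the running product (C = 5/6) telescopes to a rising factorial.
Adjacent-term ratio: r(k) = (2/3) * (k+1) (k+3) / [(k+2) (k+1)] ; factor over Q: parameters, x = (2/3), and C = 5/6.


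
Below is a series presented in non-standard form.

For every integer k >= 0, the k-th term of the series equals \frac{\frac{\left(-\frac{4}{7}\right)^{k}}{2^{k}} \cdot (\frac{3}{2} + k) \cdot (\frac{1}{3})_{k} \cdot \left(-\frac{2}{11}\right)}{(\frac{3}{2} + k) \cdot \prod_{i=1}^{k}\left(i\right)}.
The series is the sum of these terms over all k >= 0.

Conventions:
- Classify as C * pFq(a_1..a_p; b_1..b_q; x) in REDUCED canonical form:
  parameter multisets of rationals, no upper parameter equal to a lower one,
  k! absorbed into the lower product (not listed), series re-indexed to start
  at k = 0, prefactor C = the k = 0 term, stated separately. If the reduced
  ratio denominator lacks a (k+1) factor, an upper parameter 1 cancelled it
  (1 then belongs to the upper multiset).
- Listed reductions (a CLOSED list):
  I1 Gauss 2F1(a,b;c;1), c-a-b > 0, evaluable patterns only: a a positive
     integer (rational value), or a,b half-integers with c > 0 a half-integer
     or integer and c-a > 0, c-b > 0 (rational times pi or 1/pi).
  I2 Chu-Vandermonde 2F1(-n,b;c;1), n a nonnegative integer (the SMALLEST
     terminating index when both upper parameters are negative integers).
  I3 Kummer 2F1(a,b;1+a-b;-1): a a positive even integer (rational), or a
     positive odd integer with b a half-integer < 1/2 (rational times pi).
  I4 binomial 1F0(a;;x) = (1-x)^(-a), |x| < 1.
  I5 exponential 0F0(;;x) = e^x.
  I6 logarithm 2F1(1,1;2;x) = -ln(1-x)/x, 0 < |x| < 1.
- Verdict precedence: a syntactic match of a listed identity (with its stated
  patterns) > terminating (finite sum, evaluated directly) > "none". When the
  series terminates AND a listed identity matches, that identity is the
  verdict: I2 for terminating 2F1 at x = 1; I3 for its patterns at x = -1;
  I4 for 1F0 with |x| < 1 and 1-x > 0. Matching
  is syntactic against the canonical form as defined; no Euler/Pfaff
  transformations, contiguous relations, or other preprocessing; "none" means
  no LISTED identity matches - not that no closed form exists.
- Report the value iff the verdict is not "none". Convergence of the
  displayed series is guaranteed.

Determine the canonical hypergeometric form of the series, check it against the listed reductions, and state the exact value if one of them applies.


Reduced: x = -\frac{2}{7}, 1F0, upper = {\frac{1}{3}}, lower = {-}, C = -\frac{2}{11}. Verdict at x = -\frac{2}{7}: the binomial series (I4) matches (the 1F0 binomial series: exponent -1/3, x = -\frac{2}{7}). Its exact value is \left(-\frac{2}{11}\right) \cdot \left(\frac{9}{7}\right)^{-\frac{1}{3}}.

Structural cue: with t_0 = -\frac{2}{11}, the product of the first k integers (C = -2/11) is k!.
Term ratio: r(k) = -\frac{2}{7} * (k+\frac{1}{3}) / [(k+1)] - rational in k, leading ratio -\frac{2}{7}; with t_0 = -\frac{2}{11}, classification follows.


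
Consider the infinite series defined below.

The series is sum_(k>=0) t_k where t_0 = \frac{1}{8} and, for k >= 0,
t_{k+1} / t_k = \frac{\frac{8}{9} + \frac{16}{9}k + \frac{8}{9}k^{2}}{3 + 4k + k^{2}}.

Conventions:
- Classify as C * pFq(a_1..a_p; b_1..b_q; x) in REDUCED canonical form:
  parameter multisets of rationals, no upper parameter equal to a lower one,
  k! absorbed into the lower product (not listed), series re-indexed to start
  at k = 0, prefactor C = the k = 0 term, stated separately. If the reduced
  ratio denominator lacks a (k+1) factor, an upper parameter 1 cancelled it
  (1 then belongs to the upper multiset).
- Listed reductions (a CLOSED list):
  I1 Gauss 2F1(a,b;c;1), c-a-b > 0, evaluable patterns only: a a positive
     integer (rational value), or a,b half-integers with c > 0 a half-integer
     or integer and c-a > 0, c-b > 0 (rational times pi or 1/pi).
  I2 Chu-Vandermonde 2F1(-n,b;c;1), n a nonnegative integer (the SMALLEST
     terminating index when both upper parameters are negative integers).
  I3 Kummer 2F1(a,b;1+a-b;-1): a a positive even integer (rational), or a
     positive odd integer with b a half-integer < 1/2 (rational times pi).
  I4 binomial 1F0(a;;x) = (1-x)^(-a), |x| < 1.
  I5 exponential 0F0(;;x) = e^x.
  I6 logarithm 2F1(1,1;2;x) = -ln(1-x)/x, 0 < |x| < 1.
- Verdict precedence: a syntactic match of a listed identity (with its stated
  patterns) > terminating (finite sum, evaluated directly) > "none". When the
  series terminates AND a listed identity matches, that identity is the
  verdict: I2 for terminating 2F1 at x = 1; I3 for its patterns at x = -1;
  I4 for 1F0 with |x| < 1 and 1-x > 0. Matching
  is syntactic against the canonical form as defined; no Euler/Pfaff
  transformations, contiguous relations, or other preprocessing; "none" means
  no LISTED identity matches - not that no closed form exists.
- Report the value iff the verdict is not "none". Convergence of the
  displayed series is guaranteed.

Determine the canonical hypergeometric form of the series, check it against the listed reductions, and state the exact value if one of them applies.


The series (x = \frac{8}{9}) is 2F1: upper {1, 1}, lower {3}, prefactor \frac{1}{8}. Verdict: none - this 2F1 at x = \frac{8}{9} matches no listed pattern, and upper {1, 1} holds no stopper.

Structural cue: t_0 = \frac{1}{8} here, and factor the ratio over Q (C = 1/8, x = 8/9): negated roots = parameters.
Ratio: r(k) = \frac{8}{9} * (k+1) (k+1) / [(k+3) (k+1)] - rational in k, leading ratio \frac{8}{9}; with t_0 = \frac{1}{8}, classification follows.


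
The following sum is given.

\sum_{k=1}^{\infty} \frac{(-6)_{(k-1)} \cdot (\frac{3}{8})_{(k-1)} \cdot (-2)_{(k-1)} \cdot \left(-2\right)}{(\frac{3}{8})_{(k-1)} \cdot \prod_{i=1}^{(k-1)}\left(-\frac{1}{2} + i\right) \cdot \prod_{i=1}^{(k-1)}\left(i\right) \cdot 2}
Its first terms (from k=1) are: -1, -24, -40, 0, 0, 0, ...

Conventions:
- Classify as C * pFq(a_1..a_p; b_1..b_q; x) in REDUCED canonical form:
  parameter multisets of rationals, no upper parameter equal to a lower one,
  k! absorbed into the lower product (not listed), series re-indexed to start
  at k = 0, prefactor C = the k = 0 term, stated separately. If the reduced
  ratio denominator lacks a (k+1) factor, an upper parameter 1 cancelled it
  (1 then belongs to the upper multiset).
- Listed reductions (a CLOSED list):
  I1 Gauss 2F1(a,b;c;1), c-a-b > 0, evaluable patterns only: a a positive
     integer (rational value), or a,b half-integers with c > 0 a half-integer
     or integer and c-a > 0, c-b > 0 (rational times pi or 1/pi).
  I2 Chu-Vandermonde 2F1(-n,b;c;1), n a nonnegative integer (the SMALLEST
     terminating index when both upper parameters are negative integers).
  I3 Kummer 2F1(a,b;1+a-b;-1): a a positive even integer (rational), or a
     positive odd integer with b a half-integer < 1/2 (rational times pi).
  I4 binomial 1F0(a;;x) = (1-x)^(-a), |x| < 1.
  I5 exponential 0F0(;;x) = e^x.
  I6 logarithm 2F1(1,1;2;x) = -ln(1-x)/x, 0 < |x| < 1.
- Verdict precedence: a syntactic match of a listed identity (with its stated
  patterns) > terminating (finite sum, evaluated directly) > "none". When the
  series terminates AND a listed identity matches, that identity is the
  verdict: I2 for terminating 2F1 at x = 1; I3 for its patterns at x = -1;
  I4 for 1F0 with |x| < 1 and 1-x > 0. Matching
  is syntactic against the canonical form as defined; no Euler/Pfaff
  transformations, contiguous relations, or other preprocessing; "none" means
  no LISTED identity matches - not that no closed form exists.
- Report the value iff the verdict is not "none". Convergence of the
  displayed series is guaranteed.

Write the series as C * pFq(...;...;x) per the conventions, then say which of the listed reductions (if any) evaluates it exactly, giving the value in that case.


Structural cue: with t_0 = -1, the constant factors (prefactor -1) combine into one prefactor.
Ratio: r(k) = 1 * (k-6) (k-2) / [(k+\frac{1}{2}) (k+1)] ; factor over Q: parameters, x = 1, and C = -1.

Prefactor -1, argument 1: 2F1 with upper {-6, -2} over lower {\frac{1}{2}}. Verdict (x = 1): Chu-Vandermonde (I2) applies (terminating 2F1 at x = 1 with n = 2, b = -6, c = \frac{1}{2}). Value: -65.


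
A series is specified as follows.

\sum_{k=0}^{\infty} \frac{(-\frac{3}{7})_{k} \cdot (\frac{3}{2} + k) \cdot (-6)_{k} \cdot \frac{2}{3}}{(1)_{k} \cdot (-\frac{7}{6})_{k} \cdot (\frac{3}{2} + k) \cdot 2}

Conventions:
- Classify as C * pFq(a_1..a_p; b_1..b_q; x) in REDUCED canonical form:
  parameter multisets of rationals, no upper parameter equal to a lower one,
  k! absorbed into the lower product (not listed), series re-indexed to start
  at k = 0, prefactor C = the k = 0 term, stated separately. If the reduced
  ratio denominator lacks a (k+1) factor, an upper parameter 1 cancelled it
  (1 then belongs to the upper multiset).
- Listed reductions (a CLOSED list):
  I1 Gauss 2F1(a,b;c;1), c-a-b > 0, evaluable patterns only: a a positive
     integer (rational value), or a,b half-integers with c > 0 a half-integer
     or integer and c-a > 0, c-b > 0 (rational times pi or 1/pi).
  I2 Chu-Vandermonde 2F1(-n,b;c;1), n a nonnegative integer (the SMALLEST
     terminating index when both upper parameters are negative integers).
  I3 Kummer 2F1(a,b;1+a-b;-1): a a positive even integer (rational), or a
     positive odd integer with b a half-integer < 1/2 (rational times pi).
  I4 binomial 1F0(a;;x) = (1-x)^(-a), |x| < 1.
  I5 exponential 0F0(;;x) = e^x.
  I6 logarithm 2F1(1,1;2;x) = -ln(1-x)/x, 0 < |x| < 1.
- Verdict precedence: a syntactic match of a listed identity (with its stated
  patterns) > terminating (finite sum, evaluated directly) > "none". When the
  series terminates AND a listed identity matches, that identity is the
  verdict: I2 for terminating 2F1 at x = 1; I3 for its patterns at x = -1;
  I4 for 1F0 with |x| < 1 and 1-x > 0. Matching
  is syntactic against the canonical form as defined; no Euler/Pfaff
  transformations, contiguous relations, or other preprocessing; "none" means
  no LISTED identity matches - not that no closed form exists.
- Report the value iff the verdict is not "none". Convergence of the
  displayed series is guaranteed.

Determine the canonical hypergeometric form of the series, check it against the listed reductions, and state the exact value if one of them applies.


Prefactor \frac{1}{3}, argument 1: 2F1 with upper {-6, -\frac{3}{7}} over lower {-\frac{7}{6}}. Verdict: the Chu-Vandermonde identity I2 fires (terminating 2F1 at x = 1 with n = 6, b = -3/7, c = -\frac{7}{6}). Sum: -\frac{765534491}{966015939}.

Key step: with t_0 = \frac{1}{3}, (1)_k (prefactor 1/3) is k! itself.
Term ratio: r(k) = 1 * (k-6) (k-\frac{3}{7}) / [(k-\frac{7}{6}) (k+1)] - rational in k, leading ratio 1; with t_0 = \frac{1}{3}, classification follows.


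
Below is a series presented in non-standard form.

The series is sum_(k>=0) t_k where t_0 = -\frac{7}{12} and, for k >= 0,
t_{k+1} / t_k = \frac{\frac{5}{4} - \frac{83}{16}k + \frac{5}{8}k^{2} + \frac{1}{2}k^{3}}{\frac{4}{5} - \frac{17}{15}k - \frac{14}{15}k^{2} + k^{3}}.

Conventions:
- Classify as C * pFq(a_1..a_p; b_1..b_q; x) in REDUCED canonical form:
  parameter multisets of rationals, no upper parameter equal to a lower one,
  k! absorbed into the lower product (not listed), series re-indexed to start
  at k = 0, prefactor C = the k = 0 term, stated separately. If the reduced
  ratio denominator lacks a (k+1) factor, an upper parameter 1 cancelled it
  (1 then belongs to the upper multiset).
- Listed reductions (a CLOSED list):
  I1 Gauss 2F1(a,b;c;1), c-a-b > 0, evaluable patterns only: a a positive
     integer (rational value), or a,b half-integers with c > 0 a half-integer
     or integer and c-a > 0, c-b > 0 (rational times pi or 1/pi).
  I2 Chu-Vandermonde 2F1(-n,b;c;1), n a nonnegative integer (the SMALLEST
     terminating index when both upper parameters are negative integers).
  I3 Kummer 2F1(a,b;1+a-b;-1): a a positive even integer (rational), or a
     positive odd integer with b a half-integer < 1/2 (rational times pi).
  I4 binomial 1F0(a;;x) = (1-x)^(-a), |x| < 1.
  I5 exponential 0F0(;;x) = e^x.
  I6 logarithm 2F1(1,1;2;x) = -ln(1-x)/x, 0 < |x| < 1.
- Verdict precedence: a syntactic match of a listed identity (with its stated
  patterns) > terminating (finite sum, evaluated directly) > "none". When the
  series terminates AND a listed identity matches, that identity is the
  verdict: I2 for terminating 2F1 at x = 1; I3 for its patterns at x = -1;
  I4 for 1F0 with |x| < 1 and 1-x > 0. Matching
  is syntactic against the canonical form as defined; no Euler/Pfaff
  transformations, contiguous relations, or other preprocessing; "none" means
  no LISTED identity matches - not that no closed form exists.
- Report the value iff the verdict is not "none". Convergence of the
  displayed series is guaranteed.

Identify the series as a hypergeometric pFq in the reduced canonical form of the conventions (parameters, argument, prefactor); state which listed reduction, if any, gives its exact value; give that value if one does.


First insight: with t_0 = -\frac{7}{12}, roots of the ratio polynomials (C = -7/12) are the negated parameters.
Term ratio: r(k) = \frac{1}{2} * (k-\frac{5}{2}) (k-\frac{1}{4}) (k+4) / [(k-\frac{4}{3}) (k-\frac{3}{5}) (k+1)] - rational in k. x = \frac{1}{2}; t_0 = -\frac{7}{12}; negate the roots.

The series (x = \frac{1}{2}) is 3F2: upper {-\frac{5}{2}, -\frac{1}{4}, 4}, lower {-\frac{4}{3}, -\frac{3}{5}}, prefactor -\frac{7}{12}. Verdict: none here - no I1-I6 shape fits x = \frac{1}{2} with lower {-\frac{4}{3}, -\frac{3}{5}}.


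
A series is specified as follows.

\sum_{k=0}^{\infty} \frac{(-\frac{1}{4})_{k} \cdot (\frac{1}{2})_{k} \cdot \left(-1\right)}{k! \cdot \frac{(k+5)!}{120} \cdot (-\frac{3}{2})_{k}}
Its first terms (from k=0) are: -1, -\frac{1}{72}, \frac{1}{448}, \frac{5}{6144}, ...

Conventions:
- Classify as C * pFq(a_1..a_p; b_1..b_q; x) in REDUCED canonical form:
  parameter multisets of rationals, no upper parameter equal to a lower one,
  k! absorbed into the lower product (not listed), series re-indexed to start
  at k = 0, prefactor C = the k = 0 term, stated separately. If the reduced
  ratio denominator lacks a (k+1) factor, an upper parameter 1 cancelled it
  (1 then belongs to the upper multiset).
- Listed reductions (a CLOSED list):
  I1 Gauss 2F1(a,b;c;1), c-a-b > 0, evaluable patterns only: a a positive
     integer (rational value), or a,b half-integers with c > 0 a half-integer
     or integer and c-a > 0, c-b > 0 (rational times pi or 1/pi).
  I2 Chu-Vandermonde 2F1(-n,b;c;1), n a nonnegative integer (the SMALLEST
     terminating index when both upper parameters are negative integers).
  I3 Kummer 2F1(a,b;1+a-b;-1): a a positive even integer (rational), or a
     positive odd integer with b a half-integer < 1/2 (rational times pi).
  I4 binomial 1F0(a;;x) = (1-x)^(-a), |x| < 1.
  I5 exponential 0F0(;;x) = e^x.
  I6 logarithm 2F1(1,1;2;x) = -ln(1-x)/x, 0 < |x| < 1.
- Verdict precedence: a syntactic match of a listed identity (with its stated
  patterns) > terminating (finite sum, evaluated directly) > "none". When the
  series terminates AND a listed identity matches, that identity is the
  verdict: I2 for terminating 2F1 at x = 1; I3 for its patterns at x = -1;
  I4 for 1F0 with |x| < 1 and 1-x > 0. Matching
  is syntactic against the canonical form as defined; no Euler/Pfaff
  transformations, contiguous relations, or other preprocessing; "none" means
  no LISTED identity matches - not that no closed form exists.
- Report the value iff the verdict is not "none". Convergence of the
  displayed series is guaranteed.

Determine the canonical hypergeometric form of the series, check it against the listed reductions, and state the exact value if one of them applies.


With C = -1: the canonical form is 2F2(-\frac{1}{4}, \frac{1}{2}; -\frac{3}{2}, 6; 1). Verdict: none. A 2F2 with upper {-\frac{1}{4}, \frac{1}{2}} fits none of I1-I6 at x = 1; the sum runs forever.

Key observation: t_0 being -1, the denominator's factorial ratio (C = -1) is a lower Pochhammer.
Step ratio: r(k) = 1 * (k-\frac{1}{4}) (k+\frac{1}{2}) / [(k-\frac{3}{2}) (k+6) (k+1)] - rational in k. x = 1; t_0 = -1; negate the roots.


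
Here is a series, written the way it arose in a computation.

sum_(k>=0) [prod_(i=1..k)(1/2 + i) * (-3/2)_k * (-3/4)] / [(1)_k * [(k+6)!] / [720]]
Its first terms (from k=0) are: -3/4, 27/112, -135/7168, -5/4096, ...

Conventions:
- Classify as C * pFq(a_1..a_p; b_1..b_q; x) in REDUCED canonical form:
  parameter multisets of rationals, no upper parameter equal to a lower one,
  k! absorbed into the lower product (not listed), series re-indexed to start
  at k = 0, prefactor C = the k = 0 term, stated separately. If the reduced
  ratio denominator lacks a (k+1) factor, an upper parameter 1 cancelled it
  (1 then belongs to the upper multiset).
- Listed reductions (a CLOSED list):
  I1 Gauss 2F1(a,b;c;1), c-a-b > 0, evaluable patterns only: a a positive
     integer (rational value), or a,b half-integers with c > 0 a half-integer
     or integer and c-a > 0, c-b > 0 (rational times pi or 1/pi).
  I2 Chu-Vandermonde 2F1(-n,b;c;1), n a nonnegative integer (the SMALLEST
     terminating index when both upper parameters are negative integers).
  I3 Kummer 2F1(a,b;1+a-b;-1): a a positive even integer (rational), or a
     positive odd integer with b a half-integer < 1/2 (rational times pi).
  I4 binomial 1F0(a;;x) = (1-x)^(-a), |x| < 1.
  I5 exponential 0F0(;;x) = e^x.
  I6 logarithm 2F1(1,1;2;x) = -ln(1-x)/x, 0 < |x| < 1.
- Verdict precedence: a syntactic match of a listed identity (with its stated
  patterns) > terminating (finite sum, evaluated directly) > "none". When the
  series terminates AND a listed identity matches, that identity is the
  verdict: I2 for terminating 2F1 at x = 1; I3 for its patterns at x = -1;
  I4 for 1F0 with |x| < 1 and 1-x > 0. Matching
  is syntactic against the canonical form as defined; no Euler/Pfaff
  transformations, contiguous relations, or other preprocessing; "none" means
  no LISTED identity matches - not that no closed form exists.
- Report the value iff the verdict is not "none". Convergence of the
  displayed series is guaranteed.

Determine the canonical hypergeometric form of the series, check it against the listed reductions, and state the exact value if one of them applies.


Key observation: t_0 being -3/4, the denominator's factorial ratio (prefactor -3/4) is a lower Pochhammer.
Term ratio: r(k) = 1 * (k-3/2) (k+3/2) / [(k+7) (k+1)] ; factor over Q: parameters, x = 1, and C = -3/4.

x = 1 here; the reduced form reads 2F1, upper {-3/2, 3/2}, lower {7}, C = -3/4. Verdict at x = 1: the half-integer Gauss pattern (I1) matches (x = 1; upper {-3/2, 3/2} half-integers, c = 7 in the evaluable pattern). Value: (-524288/315315) / pi.


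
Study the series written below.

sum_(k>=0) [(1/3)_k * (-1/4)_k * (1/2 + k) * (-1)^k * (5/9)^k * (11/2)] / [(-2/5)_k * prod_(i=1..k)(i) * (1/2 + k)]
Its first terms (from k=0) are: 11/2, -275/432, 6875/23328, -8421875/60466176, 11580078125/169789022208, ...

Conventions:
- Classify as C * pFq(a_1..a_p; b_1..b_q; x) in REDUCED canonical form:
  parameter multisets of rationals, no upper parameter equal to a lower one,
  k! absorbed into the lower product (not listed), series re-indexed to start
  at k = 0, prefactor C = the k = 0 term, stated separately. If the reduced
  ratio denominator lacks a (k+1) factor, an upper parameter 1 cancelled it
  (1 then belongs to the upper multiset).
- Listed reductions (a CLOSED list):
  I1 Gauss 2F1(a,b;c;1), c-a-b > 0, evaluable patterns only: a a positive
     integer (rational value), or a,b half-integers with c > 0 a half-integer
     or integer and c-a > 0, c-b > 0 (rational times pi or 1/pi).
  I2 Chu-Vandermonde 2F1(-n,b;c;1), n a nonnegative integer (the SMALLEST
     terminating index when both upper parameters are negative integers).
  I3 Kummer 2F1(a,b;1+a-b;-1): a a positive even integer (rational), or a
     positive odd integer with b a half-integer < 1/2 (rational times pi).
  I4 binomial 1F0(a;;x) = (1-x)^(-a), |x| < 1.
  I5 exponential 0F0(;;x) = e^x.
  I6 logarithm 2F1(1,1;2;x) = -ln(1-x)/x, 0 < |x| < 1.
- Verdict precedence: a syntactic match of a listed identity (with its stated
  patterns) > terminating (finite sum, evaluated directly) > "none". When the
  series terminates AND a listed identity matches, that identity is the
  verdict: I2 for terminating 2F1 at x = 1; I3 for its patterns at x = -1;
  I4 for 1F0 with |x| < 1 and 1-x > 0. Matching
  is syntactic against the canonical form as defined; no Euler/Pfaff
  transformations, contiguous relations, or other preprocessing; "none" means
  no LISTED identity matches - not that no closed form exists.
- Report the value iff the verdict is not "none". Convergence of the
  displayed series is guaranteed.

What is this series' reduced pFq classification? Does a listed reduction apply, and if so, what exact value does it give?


The series (x = -5/9) is 2F1: upper {-1/4, 1/3}, lower {-2/5}, prefactor 11/2. Verdict: none. No listed pattern accepts 2F1(-1/4, 1/3; -2/5; -5/9).

Key step: t_0 being 11/2, the (-1)^k factor (C = 11/2, x = -5/9) folds into the argument's sign.
Consecutive-term ratio: r(k) = (-5/9) * (k-1/4) (k+1/3) / [(k-2/5) (k+1)] - poly over poly, x = (-5/9) from leading terms; C = 11/2 at k = 0.
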